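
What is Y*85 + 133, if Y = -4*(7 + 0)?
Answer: -2247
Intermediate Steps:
Y = -28 (Y = -4*7 = -28)
Y*85 + 133 = -28*85 + 133 = -2380 + 133 = -2247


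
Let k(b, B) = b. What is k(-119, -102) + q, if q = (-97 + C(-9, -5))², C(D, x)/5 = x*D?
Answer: 16265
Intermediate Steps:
C(D, x) = 5*D*x (C(D, x) = 5*(x*D) = 5*(D*x) = 5*D*x)
q = 16384 (q = (-97 + 5*(-9)*(-5))² = (-97 + 225)² = 128² = 16384)
k(-119, -102) + q = -119 + 16384 = 16265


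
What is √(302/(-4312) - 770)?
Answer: I*√18262981/154 ≈ 27.75*I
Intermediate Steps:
√(302/(-4312) - 770) = √(302*(-1/4312) - 770) = √(-151/2156 - 770) = √(-1660271/2156) = I*√18262981/154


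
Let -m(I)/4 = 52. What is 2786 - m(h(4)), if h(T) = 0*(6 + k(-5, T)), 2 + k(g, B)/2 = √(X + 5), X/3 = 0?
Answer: 2994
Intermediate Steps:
X = 0 (X = 3*0 = 0)
k(g, B) = -4 + 2*√5 (k(g, B) = -4 + 2*√(0 + 5) = -4 + 2*√5)
h(T) = 0 (h(T) = 0*(6 + (-4 + 2*√5)) = 0*(2 + 2*√5) = 0)
m(I) = -208 (m(I) = -4*52 = -208)
2786 - m(h(4)) = 2786 - 1*(-208) = 2786 + 208 = 2994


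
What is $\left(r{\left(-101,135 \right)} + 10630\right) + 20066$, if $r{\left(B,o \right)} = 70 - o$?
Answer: $30631$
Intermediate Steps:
$\left(r{\left(-101,135 \right)} + 10630\right) + 20066 = \left(\left(70 - 135\right) + 10630\right) + 20066 = \left(-65 + 10630\right) + 20066 = 10565 + 20066 = 30631$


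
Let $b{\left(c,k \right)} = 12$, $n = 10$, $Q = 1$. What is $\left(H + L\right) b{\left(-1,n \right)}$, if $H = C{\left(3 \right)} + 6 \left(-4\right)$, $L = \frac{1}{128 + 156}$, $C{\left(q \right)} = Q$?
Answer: $- \frac{19593}{71} \approx -275.96$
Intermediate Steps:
$C{\left(q \right)} = 1$
$L = \frac{1}{284} \approx 0.0035211$
$H = -23$ ($H = 1 + 6 \left(-4\right) = 1 - 24 = -23$)
$\left(H + L\right) b{\left(-1,n \right)} = \left(-23 + \frac{1}{284}\right) 12 = \left(- \frac{6531}{284}\right) 12 = - \frac{19593}{71}$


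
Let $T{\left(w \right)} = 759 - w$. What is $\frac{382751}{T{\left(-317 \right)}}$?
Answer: $\frac{382751}{1076} \approx 355.72$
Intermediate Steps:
$\frac{382751}{T{\left(-317 \right)}} = \frac{382751}{759 - -317} = \frac{382751}{759 + 317} = \frac{382751}{1076}$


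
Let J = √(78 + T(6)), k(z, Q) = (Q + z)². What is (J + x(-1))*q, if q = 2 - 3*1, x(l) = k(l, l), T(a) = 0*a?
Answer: -4 - √78 ≈ -12.832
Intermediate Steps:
T(a) = 0
x(l) = 4*l² (x(l) = (l + l)² = (2*l)² = 4*l²)
J = √78 (J = √(78 + 0) = √78 ≈ 8.8318)
q = -1 (q = 2 - 3 = -1)
(J + x(-1))*q = (√78 + 4*(-1)²)*(-1) = (√78 + 4*1)*(-1) = (√78 + 4)*(-1) = (4 + √78)*(-1) = -4 - √78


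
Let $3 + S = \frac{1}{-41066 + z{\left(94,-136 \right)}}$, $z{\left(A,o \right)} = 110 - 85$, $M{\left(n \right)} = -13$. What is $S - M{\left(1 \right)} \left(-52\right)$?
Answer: $- \frac{27866840}{41041} \approx -679.0$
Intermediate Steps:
$z{\left(A,o \right)} = 25$ ($z{\left(A,o \right)} = 110 - 85 = 25$)
$S = - \frac{123124}{41041}$ ($S = -3 + \frac{1}{-41066 + 25} = -3 + \frac{1}{-41041} = -3 - \frac{1}{41041} = - \frac{123124}{41041} \approx -3.0$)
$S - M{\left(1 \right)} \left(-52\right) = - \frac{123124}{41041} - \left(-13\right) \left(-52\right) = - \frac{123124}{41041} - 676 = - \frac{27866840}{41041}$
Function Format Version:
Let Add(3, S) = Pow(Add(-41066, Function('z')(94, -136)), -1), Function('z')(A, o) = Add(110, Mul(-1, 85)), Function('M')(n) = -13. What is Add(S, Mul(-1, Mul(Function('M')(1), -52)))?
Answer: Rational(-27866840, 41041) ≈ -679.00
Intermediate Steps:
Function('z')(A, o) = 25 (Function('z')(A, o) = Add(110, -85) = 25)
S = Rational(-123124, 41041) (S = Add(-3, Pow(Add(-41066, 25), -1)) = Add(-3, Pow(-41041, -1)) = Add(-3, Rational(-1, 41041)) = Rational(-123124, 41041) ≈ -3.0000)
Add(S, Mul(-1, Mul(Function('M')(1), -52))) = Add(Rational(-123124, 41041), Mul(-1, Mul(-13, -52))) = Add(Rational(-123124, 41041), Mul(-1, 676)) = Add(Rational(-123124, 41041), -676) = Rational(-27866840, 41041)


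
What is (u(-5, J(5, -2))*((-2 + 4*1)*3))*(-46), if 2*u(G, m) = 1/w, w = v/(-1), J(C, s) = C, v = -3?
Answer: -46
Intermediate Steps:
w = 3 (w = -3/(-1) = -3*(-1) = 3)
u(G, m) = 1/6 (u(G, m) = (1/2)/3 = (1/2)*(1/3) = 1/6)
(u(-5, J(5, -2))*((-2 + 4*1)*3))*(-46) = (((-2 + 4*1)*3)/6)*(-46) = (((-2 + 4)*3)/6)*(-46) = ((2*3)/6)*(-46) = ((1/6)*6)*(-46) = 1*(-46) = -46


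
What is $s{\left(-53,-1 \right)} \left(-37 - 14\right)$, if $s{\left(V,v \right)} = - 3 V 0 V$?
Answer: $0$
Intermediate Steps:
$s{\left(V,v \right)} = 0$ ($s{\left(V,v \right)} = 0 V = 0$)
$s{\left(-53,-1 \right)} \left(-37 - 14\right) = 0 \left(-37 - 14\right) = 0 \left(-51\right) = 0$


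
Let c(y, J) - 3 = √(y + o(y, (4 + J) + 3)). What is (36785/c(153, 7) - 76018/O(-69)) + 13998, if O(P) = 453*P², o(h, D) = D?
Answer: 4531993587313/340763814 + 36785*√167/158 ≈ 16308.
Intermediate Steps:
c(y, J) = 3 + √(7 + J + y) (c(y, J) = 3 + √(y + ((4 + J) + 3)) = 3 + √(y + (7 + J)) = 3 + √(7 + J + y))
(36785/c(153, 7) - 76018/O(-69)) + 13998 = (36785/(3 + √(7 + 7 + 153)) - 76018/(453*(-69)²)) + 13998 = (36785/(3 + √167) - 76018/(453*4761)) + 13998 = (36785/(3 + √167) - 76018/2156733) + 13998 = (-76018/2156733 + 36785/(3 + √167)) + 13998 = 30189872516/2156733 + 36785/(3 + √167)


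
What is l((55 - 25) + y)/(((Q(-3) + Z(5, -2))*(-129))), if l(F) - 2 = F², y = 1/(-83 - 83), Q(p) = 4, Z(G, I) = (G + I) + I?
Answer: -8281851/5924540 ≈ -1.3979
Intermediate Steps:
Z(G, I) = G + 2*I
y = -1/166 (y = 1/(-166) = -1/166 ≈ -0.0060241)
l(F) = 2 + F²
l((55 - 25) + y)/(((Q(-3) + Z(5, -2))*(-129))) = (2 + ((55 - 25) - 1/166)²)/(((4 + (5 + 2*(-2)))*(-129))) = (2 + (30 - 1/166)²)/(((4 + (5 - 4))*(-129))) = (2 + (4979/166)²)/(((4 + 1)*(-129))) = (2 + 24790441/27556)/((5*(-129))) = (24845553/27556)/(-645) = (24845553/27556)*(-1/645) = -8281851/5924540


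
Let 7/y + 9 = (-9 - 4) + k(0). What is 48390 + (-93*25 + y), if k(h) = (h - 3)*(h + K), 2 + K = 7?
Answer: 1704398/37 ≈ 46065.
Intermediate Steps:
K = 5 (K = -2 + 7 = 5)
k(h) = (-3 + h)*(5 + h) (k(h) = (h - 3)*(h + 5) = (-3 + h)*(5 + h))
y = -7/37 (y = 7/(-9 + ((-9 - 4) + (-15 + 0² + 2*0))) = 7/(-9 + (-13 + (-15 + 0 + 0))) = 7/(-9 + (-13 - 15)) = 7/(-9 - 28) = 7/(-37) = 7*(-1/37) = -7/37 ≈ -0.18919)
48390 + (-93*25 + y) = 48390 + (-93*25 - 7/37) = 48390 + (-2325 - 7/37) = 48390 - 86032/37 = 1704398/37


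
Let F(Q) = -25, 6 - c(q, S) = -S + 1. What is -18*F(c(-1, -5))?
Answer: 450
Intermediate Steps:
c(q, S) = 5 + S (c(q, S) = 6 - (-S + 1) = 6 - (1 - S) = 6 + (-1 + S) = 5 + S)
-18*F(c(-1, -5)) = -18*(-25) = 450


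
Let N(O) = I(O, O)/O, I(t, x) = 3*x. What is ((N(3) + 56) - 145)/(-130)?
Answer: 43/65 ≈ 0.66154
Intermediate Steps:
N(O) = 3 (N(O) = (3*O)/O = 3)
((N(3) + 56) - 145)/(-130) = ((3 + 56) - 145)/(-130) = -(59 - 145)/130 = -1/130*(-86) = 43/65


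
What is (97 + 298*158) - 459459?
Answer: -412278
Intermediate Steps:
(97 + 298*158) - 459459 = (97 + 47084) - 459459 = 47181 - 459459 = -412278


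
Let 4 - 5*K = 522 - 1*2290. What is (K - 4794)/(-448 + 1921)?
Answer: -22198/7365 ≈ -3.0140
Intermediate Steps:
K = 1772/5 (K = ⅘ - (522 - 1*2290)/5 = ⅘ - (522 - 2290)/5 = ⅘ - ⅕*(-1768) = ⅘ + 1768/5 = 1772/5 ≈ 354.40)
(K - 4794)/(-448 + 1921) = (1772/5 - 4794)/(-448 + 1921) = -22198/5/1473 = -22198/5*1/1473 = -22198/7365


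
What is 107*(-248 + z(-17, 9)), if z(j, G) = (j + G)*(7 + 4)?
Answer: -35952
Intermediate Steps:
z(j, G) = 11*G + 11*j (z(j, G) = (G + j)*11 = 11*G + 11*j)
107*(-248 + z(-17, 9)) = 107*(-248 + (11*9 + 11*(-17))) = 107*(-248 + (99 - 187)) = 107*(-248 - 88) = 107*(-336) = -35952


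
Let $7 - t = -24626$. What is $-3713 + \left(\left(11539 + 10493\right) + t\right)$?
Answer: $42952$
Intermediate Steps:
$t = 24633$ ($t = 7 - -24626 = 7 + 24626 = 24633$)
$-3713 + \left(\left(11539 + 10493\right) + t\right) = -3713 + \left(\left(11539 + 10493\right) + 24633\right) = -3713 + \left(22032 + 24633\right) = -3713 + 46665 = 42952$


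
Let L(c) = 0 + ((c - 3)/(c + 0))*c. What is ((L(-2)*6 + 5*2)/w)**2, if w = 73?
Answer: 400/5329 ≈ 0.075061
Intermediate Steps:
L(c) = -3 + c (L(c) = 0 + ((-3 + c)/c)*c = 0 + (-3 + c) = -3 + c)
((L(-2)*6 + 5*2)/w)**2 = (((-3 - 2)*6 + 5*2)/73)**2 = ((-5*6 + 10)*(1/73))**2 = ((-30 + 10)*(1/73))**2 = (-20*1/73)**2 = (-20/73)**2 = 400/5329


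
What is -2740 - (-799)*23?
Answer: 15637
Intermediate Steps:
-2740 - (-799)*23 = -2740 - 1*(-18377) = -2740 + 18377 = 15637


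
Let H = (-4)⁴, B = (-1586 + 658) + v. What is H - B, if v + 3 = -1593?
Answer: 2780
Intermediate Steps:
v = -1596 (v = -3 - 1593 = -1596)
B = -2524 (B = (-1586 + 658) - 1596 = -928 - 1596 = -2524)
H = 256
H - B = 256 - 1*(-2524) = 256 + 2524 = 2780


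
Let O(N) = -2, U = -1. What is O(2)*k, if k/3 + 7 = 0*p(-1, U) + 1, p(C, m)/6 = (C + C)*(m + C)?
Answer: 36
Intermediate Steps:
p(C, m) = 12*C*(C + m) (p(C, m) = 6*((C + C)*(m + C)) = 6*((2*C)*(C + m)) = 6*(2*C*(C + m)) = 12*C*(C + m))
k = -18 (k = -21 + 3*(0*(12*(-1)*(-1 - 1)) + 1) = -21 + 3*(0*(12*(-1)*(-2)) + 1) = -21 + 3*(0*24 + 1) = -21 + 3*(0 + 1) = -21 + 3*1 = -21 + 3 = -18)
O(2)*k = -2*(-18) = 36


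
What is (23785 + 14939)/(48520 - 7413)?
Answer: 38724/41107 ≈ 0.94203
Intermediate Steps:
(23785 + 14939)/(48520 - 7413) = 38724/41107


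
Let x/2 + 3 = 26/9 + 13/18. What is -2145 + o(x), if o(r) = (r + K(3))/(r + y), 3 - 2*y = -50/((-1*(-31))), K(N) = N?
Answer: -4221149/1969 ≈ -2143.8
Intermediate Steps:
x = 11/9 (x = -6 + 2*(26/9 + 13/18) = -6 + 2*(65/18) = -6 + 65/9 = 11/9 ≈ 1.2222)
y = 143/62 (y = 3/2 - (-25)/((-1*(-31))) = 3/2 - (-25)/31 = 3/2 - 1/2*(-50/31) = 3/2 + 25/31 = 143/62 ≈ 2.3064)
o(r) = (3 + r)/(143/62 + r) (o(r) = (r + 3)/(r + 143/62) = (3 + r)/(143/62 + r))
-2145 + o(x) = -2145 + 62*(3 + 11/9)/(143 + 62*(11/9)) = -2145 + 62*(38/9)/(143 + 682/9) = -2145 + 62*(38/9)/(1969/9) = -2145 + 62*(9/1969)*(38/9) = -2145 + 2356/1969 = -4221149/1969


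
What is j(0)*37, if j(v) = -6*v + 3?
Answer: 111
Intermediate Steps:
j(v) = 3 - 6*v
j(0)*37 = (3 - 6*0)*37 = (3 + 0)*37 = 3*37 = 111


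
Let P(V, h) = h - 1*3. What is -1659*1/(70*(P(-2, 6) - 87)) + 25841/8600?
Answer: 24734/7525 ≈ 3.2869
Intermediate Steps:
P(V, h) = -3 + h (P(V, h) = h - 3 = -3 + h)
-1659*1/(70*(P(-2, 6) - 87)) + 25841/8600 = -1659*1/(70*((-3 + 6) - 87)) + 25841/8600 = -1659*1/(70*(3 - 87)) + 25841*(1/8600) = -1659/((-84*70)) + 25841/8600 = -1659/(-5880) + 25841/8600 = -1659*(-1/5880) + 25841/8600 = 79/280 + 25841/8600 = 24734/7525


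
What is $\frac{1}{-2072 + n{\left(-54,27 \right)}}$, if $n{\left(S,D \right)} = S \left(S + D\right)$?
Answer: $- \frac{1}{614} \approx -0.0016287$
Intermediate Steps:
$n{\left(S,D \right)} = S \left(D + S\right)$
$\frac{1}{-2072 + n{\left(-54,27 \right)}} = \frac{1}{-2072 - 54 \left(27 - 54\right)} = \frac{1}{-2072 - -1458} = \frac{1}{-2072 + 1458} = \frac{1}{-614} = - \frac{1}{614}$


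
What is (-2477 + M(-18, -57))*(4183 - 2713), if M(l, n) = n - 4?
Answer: -3730860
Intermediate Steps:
M(l, n) = -4 + n
(-2477 + M(-18, -57))*(4183 - 2713) = (-2477 + (-4 - 57))*(4183 - 2713) = (-2477 - 61)*1470 = -2538*1470 = -3730860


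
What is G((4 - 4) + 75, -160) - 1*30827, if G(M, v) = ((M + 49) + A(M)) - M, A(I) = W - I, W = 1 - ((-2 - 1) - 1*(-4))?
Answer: -30853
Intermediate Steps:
W = 0 (W = 1 - (-3 + 4) = 1 - 1*1 = 1 - 1 = 0)
A(I) = -I (A(I) = 0 - I = -I)
G(M, v) = 49 - M (G(M, v) = ((M + 49) - M) - M = ((49 + M) - M) - M = 49 - M)
G((4 - 4) + 75, -160) - 1*30827 = (49 - ((4 - 4) + 75)) - 1*30827 = (49 - (0 + 75)) - 30827 = (49 - 1*75) - 30827 = (49 - 75) - 30827 = -26 - 30827 = -30853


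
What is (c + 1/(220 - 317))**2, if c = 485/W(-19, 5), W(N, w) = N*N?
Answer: 2179395856/1226190289 ≈ 1.7774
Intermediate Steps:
W(N, w) = N**2
c = 485/361 (c = 485/((-19)**2) = 485/361 ≈ 1.3435)
(c + 1/(220 - 317))**2 = (485/361 + 1/(220 - 317))**2 = (485/361 + 1/(-97))**2 = (485/361 - 1/97)**2 = (46684/35017)**2 = 2179395856/1226190289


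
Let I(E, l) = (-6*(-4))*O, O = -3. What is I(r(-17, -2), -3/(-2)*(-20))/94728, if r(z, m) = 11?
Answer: -3/3947 ≈ -0.00076007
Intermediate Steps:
I(E, l) = -72 (I(E, l) = -6*(-4)*(-3) = 24*(-3) = -72)
I(r(-17, -2), -3/(-2)*(-20))/94728 = -72/94728 = -72*1/94728 = -3/3947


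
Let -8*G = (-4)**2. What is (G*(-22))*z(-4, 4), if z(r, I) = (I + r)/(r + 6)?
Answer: 0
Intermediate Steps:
G = -2 (G = -1/8*(-4)**2 = -1/8*16 = -2)
z(r, I) = (I + r)/(6 + r)
(G*(-22))*z(-4, 4) = (-2*(-22))*((4 - 4)/(6 - 4)) = 44*(0/2) = 44*((1/2)*0) = 44*0 = 0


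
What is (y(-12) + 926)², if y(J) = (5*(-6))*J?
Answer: 1653796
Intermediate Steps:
y(J) = -30*J
(y(-12) + 926)² = (-30*(-12) + 926)² = (360 + 926)² = 1286² = 1653796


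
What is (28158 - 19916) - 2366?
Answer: 5876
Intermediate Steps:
(28158 - 19916) - 2366 = 8242 - 2366 = 5876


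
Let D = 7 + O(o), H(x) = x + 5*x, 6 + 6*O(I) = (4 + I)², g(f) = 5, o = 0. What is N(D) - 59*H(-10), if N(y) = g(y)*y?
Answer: 10750/3 ≈ 3583.3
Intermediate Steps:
O(I) = -1 + (4 + I)²/6
H(x) = 6*x
D = 26/3 (D = 7 + (-1 + (4 + 0)²/6) = 7 + (-1 + (⅙)*4²) = 7 + (-1 + (⅙)*16) = 7 + (-1 + 8/3) = 7 + 5/3 = 26/3 ≈ 8.6667)
N(y) = 5*y
N(D) - 59*H(-10) = 5*(26/3) - 354*(-10) = 130/3 - 59*(-60) = 130/3 + 3540 = 10750/3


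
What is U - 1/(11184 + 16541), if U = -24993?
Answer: -692930926/27725 ≈ -24993.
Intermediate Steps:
U - 1/(11184 + 16541) = -24993 - 1/(11184 + 16541) = -24993 - 1/27725 = -692930926/27725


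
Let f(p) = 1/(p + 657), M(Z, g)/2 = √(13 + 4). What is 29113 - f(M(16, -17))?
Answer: 12564616996/431581 + 2*√17/431581 ≈ 29113.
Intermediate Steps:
M(Z, g) = 2*√17 (M(Z, g) = 2*√(13 + 4) = 2*√17)
f(p) = 1/(657 + p)
29113 - f(M(16, -17)) = 29113 - 1/(657 + 2*√17)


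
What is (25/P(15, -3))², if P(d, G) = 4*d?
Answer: 25/144 ≈ 0.17361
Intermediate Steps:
(25/P(15, -3))² = (25/((4*15)))² = (25/60)² = (25*(1/60))² = (5/12)² = 25/144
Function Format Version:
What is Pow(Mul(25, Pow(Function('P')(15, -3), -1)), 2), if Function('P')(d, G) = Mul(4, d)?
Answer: Rational(25, 144) ≈ 0.17361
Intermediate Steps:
Pow(Mul(25, Pow(Function('P')(15, -3), -1)), 2) = Pow(Mul(25, Pow(Mul(4, 15), -1)), 2) = Pow(Mul(25, Pow(60, -1)), 2) = Pow(Mul(25, Rational(1, 60)), 2) = Pow(Rational(5, 12), 2) = Rational(25, 144)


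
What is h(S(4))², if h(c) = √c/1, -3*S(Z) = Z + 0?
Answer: -4/3 ≈ -1.3333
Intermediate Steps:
S(Z) = -Z/3 (S(Z) = -(Z + 0)/3 = -Z/3)
h(c) = √c (h(c) = 1*√c = √c)
h(S(4))² = (√(-⅓*4))² = (√(-4/3))² = (2*I*√3/3)² = -4/3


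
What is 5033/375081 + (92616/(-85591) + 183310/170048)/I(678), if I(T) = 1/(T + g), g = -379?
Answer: -471236453813947/389938986346272 ≈ -1.2085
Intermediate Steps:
I(T) = 1/(-379 + T) (I(T) = 1/(T - 379) = 1/(-379 + T))
5033/375081 + (92616/(-85591) + 183310/170048)/I(678) = 5033/375081 + (92616/(-85591) + 183310/170048)/(1/(-379 + 678)) = 5033*(1/375081) + (92616*(-1/85591) + 183310*(1/170048))/(1/299) = 719/53583 + (-92616/85591 + 91655/85024)/(1/299) = 719/53583 - 29739679/7277289184*299 = 719/53583 - 8892164021/7277289184 = -471236453813947/389938986346272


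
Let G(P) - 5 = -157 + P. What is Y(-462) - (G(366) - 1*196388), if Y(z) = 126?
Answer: 196300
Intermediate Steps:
G(P) = -152 + P (G(P) = 5 + (-157 + P) = -152 + P)
Y(-462) - (G(366) - 1*196388) = 126 - ((-152 + 366) - 1*196388) = 126 - (214 - 196388) = 126 - 1*(-196174) = 126 + 196174 = 196300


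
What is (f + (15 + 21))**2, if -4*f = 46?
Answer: 2401/4 ≈ 600.25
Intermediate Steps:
f = -23/2 (f = -1/4*46 = -23/2 ≈ -11.500)
(f + (15 + 21))**2 = (-23/2 + (15 + 21))**2 = (-23/2 + 36)**2 = (49/2)**2 = 2401/4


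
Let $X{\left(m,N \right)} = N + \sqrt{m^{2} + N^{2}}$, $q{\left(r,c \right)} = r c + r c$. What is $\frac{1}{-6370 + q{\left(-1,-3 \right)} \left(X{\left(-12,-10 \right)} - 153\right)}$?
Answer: $- \frac{1837}{13496080} - \frac{3 \sqrt{61}}{13496080} \approx -0.00013785$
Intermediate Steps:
$q{\left(r,c \right)} = 2 c r$ ($q{\left(r,c \right)} = c r + c r = 2 c r$)
$X{\left(m,N \right)} = N + \sqrt{N^{2} + m^{2}}$
$\frac{1}{-6370 + q{\left(-1,-3 \right)} \left(X{\left(-12,-10 \right)} - 153\right)} = \frac{1}{-6370 + 2 \left(-3\right) \left(-1\right) \left(\left(-10 + \sqrt{\left(-10\right)^{2} + \left(-12\right)^{2}}\right) - 153\right)} = \frac{1}{-6370 + 6 \left(\left(-10 + \sqrt{100 + 144}\right) - 153\right)} = \frac{1}{-6370 + 6 \left(\left(-10 + \sqrt{244}\right) - 153\right)} = \frac{1}{-6370 + 6 \left(\left(-10 + 2 \sqrt{61}\right) - 153\right)} = \frac{1}{-6370 + 6 \left(-163 + 2 \sqrt{61}\right)} = \frac{1}{-6370 - \left(978 - 12 \sqrt{61}\right)} = \frac{1}{-7348 + 12 \sqrt{61}}$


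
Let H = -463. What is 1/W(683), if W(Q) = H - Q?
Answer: -1/1146 ≈ -0.00087260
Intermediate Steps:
W(Q) = -463 - Q
1/W(683) = 1/(-463 - 1*683) = 1/(-463 - 683) = 1/(-1146) = -1/1146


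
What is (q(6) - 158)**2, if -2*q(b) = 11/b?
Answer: 3636649/144 ≈ 25255.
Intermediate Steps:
q(b) = -11/(2*b)
(q(6) - 158)**2 = (-11/2/6 - 158)**2 = (-11/2*1/6 - 158)**2 = (-11/12 - 158)**2 = (-1907/12)**2 = 3636649/144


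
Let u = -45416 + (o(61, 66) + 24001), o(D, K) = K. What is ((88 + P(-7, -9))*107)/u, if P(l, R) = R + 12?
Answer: -9737/21349 ≈ -0.45609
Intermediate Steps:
P(l, R) = 12 + R
u = -21349 (u = -45416 + (66 + 24001) = -45416 + 24067 = -21349)
((88 + P(-7, -9))*107)/u = ((88 + (12 - 9))*107)/(-21349) = ((88 + 3)*107)*(-1/21349) = (91*107)*(-1/21349) = 9737*(-1/21349) = -9737/21349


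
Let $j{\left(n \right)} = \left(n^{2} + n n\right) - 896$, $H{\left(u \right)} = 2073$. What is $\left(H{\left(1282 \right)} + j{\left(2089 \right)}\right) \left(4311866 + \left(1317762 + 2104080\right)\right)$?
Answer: $67507684072452$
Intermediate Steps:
$j{\left(n \right)} = -896 + 2 n^{2}$ ($j{\left(n \right)} = \left(n^{2} + n^{2}\right) - 896 = 2 n^{2} - 896 = -896 + 2 n^{2}$)
$\left(H{\left(1282 \right)} + j{\left(2089 \right)}\right) \left(4311866 + \left(1317762 + 2104080\right)\right) = \left(2073 - \left(896 - 2 \cdot 2089^{2}\right)\right) \left(4311866 + \left(1317762 + 2104080\right)\right) = \left(2073 + \left(-896 + 2 \cdot 4363921\right)\right) \left(4311866 + 3421842\right) = \left(2073 + \left(-896 + 8727842\right)\right) 7733708 = \left(2073 + 8726946\right) 7733708 = 8729019 \cdot 7733708 = 67507684072452$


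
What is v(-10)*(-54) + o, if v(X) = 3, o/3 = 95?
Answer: 123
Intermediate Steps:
o = 285 (o = 3*95 = 285)
v(-10)*(-54) + o = 3*(-54) + 285 = -162 + 285 = 123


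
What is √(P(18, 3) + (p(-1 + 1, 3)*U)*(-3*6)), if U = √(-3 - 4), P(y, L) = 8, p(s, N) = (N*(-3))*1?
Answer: √(8 + 162*I*√7) ≈ 14.776 + 14.503*I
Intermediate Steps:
p(s, N) = -3*N (p(s, N) = -3*N*1 = -3*N)
U = I*√7 (U = √(-7) = I*√7 ≈ 2.6458*I)
√(P(18, 3) + (p(-1 + 1, 3)*U)*(-3*6)) = √(8 + ((-3*3)*(I*√7))*(-3*6)) = √(8 - 9*I*√7*(-18)) = √(8 + 162*I*√7)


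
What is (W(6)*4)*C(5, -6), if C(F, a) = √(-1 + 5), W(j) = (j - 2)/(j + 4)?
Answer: 16/5 ≈ 3.2000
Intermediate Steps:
W(j) = (-2 + j)/(4 + j)
C(F, a) = 2 (C(F, a) = √4 = 2)
(W(6)*4)*C(5, -6) = (((-2 + 6)/(4 + 6))*4)*2 = ((4/10)*4)*2 = (((⅒)*4)*4)*2 = ((⅖)*4)*2 = (8/5)*2 = 16/5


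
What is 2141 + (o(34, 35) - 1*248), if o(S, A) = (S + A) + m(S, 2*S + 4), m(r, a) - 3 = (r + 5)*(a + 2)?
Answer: 4851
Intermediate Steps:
m(r, a) = 3 + (2 + a)*(5 + r) (m(r, a) = 3 + (r + 5)*(a + 2) = 3 + (5 + r)*(2 + a) = 3 + (2 + a)*(5 + r))
o(S, A) = 33 + A + 13*S + S*(4 + 2*S) (o(S, A) = (S + A) + (13 + 2*S + 5*(2*S + 4) + (2*S + 4)*S) = (A + S) + (13 + 2*S + 5*(4 + 2*S) + (4 + 2*S)*S) = (A + S) + (13 + 2*S + (20 + 10*S) + S*(4 + 2*S)) = (A + S) + (33 + 12*S + S*(4 + 2*S)) = 33 + A + 13*S + S*(4 + 2*S))
2141 + (o(34, 35) - 1*248) = 2141 + ((33 + 35 + 2*34**2 + 17*34) - 1*248) = 2141 + ((33 + 35 + 2*1156 + 578) - 248) = 2141 + ((33 + 35 + 2312 + 578) - 248) = 2141 + (2958 - 248) = 2141 + 2710 = 4851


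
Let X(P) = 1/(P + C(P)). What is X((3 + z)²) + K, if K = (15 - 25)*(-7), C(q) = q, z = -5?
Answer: 561/8 ≈ 70.125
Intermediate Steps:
X(P) = 1/(2*P) (X(P) = 1/(P + P) = 1/(2*P))
K = 70 (K = -10*(-7) = 70)
X((3 + z)²) + K = 1/(2*((3 - 5)²)) + 70 = 1/(2*((-2)²)) + 70 = (½)/4 + 70 = (½)*(¼) + 70 = ⅛ + 70 = 561/8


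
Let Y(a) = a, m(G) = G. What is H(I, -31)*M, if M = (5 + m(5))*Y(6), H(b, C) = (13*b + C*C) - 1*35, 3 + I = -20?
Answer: 37620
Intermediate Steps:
I = -23 (I = -3 - 20 = -23)
H(b, C) = -35 + C**2 + 13*b (H(b, C) = (13*b + C**2) - 35 = (C**2 + 13*b) - 35 = -35 + C**2 + 13*b)
M = 60 (M = (5 + 5)*6 = 10*6 = 60)
H(I, -31)*M = (-35 + (-31)**2 + 13*(-23))*60 = (-35 + 961 - 299)*60 = 627*60 = 37620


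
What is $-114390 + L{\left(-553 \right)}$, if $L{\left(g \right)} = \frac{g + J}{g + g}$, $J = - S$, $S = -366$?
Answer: $- \frac{126515153}{1106} \approx -1.1439 \cdot 10^{5}$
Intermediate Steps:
$J = 366$ ($J = \left(-1\right) \left(-366\right) = 366$)
$L{\left(g \right)} = \frac{366 + g}{2 g}$ ($L{\left(g \right)} = \frac{g + 366}{g + g} = \frac{366 + g}{2 g}$)
$-114390 + L{\left(-553 \right)} = -114390 + \frac{366 - 553}{2 \left(-553\right)} = -114390 + \frac{1}{2} \left(- \frac{1}{553}\right) \left(-187\right) = -114390 + \frac{187}{1106} = - \frac{126515153}{1106}$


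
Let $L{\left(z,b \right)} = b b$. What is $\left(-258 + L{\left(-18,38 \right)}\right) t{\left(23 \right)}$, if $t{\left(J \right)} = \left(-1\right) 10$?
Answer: $-11860$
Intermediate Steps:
$L{\left(z,b \right)} = b^{2}$
$t{\left(J \right)} = -10$
$\left(-258 + L{\left(-18,38 \right)}\right) t{\left(23 \right)} = \left(-258 + 38^{2}\right) \left(-10\right) = \left(-258 + 1444\right) \left(-10\right) = 1186 \left(-10\right) = -11860$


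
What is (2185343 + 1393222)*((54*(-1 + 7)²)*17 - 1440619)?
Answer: -5037084315615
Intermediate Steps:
(2185343 + 1393222)*((54*(-1 + 7)²)*17 - 1440619) = 3578565*((54*6²)*17 - 1440619) = 3578565*((54*36)*17 - 1440619) = 3578565*(1944*17 - 1440619) = 3578565*(33048 - 1440619) = 3578565*(-1407571) = -5037084315615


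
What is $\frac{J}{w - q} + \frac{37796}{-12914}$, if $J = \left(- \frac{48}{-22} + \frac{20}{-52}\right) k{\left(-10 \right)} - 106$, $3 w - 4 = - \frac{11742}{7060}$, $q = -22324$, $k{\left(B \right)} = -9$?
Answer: $- \frac{58190707388096}{19845281610869} \approx -2.9322$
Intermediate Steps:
$w = \frac{8249}{10590}$ ($w = \frac{4}{3} + \frac{\left(-11742\right) \frac{1}{7060}}{3} = \frac{4}{3} + \frac{1}{3} \left(- \frac{5871}{3530}\right) = \frac{4}{3} - \frac{1957}{3530} = \frac{8249}{10590} \approx 0.77894$)
$J = - \frac{17471}{143}$ ($J = \left(- \frac{48}{-22} + \frac{20}{-52}\right) \left(-9\right) - 106 = \left(\left(-48\right) \left(- \frac{1}{22}\right) + 20 \left(- \frac{1}{52}\right)\right) \left(-9\right) - 106 = \left(\frac{24}{11} - \frac{5}{13}\right) \left(-9\right) - 106 = \frac{257}{143} \left(-9\right) - 106 = - \frac{2313}{143} - 106 = - \frac{17471}{143} \approx -122.17$)
$\frac{J}{w - q} + \frac{37796}{-12914} = - \frac{17471}{143 \left(\frac{8249}{10590} - -22324\right)} + \frac{37796}{-12914} = - \frac{17471}{143 \left(\frac{8249}{10590} + 22324\right)} + 37796 \left(- \frac{1}{12914}\right) = - \frac{17471}{143 \cdot \frac{236419409}{10590}} - \frac{1718}{587} = \left(- \frac{17471}{143}\right) \frac{10590}{236419409} - \frac{1718}{587} = - \frac{185017890}{33807975487} - \frac{1718}{587} = - \frac{58190707388096}{19845281610869}$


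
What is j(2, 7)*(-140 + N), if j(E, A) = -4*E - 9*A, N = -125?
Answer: 18815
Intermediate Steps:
j(E, A) = -9*A - 4*E
j(2, 7)*(-140 + N) = (-9*7 - 4*2)*(-140 - 125) = (-63 - 8)*(-265) = -71*(-265) = 18815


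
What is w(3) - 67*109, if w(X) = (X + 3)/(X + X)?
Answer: -7302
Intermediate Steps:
w(X) = (3 + X)/(2*X) (w(X) = (3 + X)/((2*X)) = (3 + X)*(1/(2*X)) = (3 + X)/(2*X))
w(3) - 67*109 = (½)*(3 + 3)/3 - 67*109 = (½)*(⅓)*6 - 7303 = 1 - 7303 = -7302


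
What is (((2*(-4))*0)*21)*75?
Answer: 0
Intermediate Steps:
(((2*(-4))*0)*21)*75 = (-8*0*21)*75 = (0*21)*75 = 0*75 = 0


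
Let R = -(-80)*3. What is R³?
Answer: 13824000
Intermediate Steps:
R = 240 (R = -16*(-15) = 240)
R³ = 240³ = 13824000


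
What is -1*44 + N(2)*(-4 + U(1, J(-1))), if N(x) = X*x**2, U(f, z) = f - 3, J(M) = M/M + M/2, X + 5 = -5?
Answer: 196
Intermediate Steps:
X = -10 (X = -5 - 5 = -10)
J(M) = 1 + M/2 (J(M) = 1 + M*(1/2) = 1 + M/2)
U(f, z) = -3 + f
N(x) = -10*x**2
-1*44 + N(2)*(-4 + U(1, J(-1))) = -1*44 + (-10*2**2)*(-4 + (-3 + 1)) = -44 + (-10*4)*(-4 - 2) = -44 - 40*(-6) = -44 + 240 = 196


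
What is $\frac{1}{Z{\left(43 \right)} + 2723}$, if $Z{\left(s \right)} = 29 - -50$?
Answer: $\frac{1}{2802} \approx 0.00035689$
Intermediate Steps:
$Z{\left(s \right)} = 79$ ($Z{\left(s \right)} = 29 + 50 = 79$)
$\frac{1}{Z{\left(43 \right)} + 2723} = \frac{1}{79 + 2723} = \frac{1}{2802}$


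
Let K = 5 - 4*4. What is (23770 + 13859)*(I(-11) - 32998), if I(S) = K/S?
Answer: -1241644113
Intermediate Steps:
K = -11 (K = 5 - 16 = -11)
I(S) = -11/S
(23770 + 13859)*(I(-11) - 32998) = (23770 + 13859)*(-11/(-11) - 32998) = 37629*(-11*(-1/11) - 32998) = 37629*(1 - 32998) = 37629*(-32997) = -1241644113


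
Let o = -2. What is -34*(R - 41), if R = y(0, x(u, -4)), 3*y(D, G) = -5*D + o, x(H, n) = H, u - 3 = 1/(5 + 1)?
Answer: 4250/3 ≈ 1416.7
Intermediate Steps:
u = 19/6 (u = 3 + 1/(5 + 1) = 3 + 1/6 = 19/6 ≈ 3.1667)
y(D, G) = -2/3 - 5*D/3 (y(D, G) = (-5*D - 2)/3 = (-2 - 5*D)/3 = -2/3 - 5*D/3)
R = -2/3 (R = -2/3 - 5/3*0 = -2/3 + 0 = -2/3 ≈ -0.66667)
-34*(R - 41) = -34*(-2/3 - 41) = -34*(-125/3) = 4250/3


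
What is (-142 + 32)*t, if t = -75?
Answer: 8250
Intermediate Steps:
(-142 + 32)*t = (-142 + 32)*(-75) = -110*(-75) = 8250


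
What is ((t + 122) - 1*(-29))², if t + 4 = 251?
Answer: 158404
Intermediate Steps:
t = 247 (t = -4 + 251 = 247)
((t + 122) - 1*(-29))² = ((247 + 122) - 1*(-29))² = (369 + 29)² = 398² = 158404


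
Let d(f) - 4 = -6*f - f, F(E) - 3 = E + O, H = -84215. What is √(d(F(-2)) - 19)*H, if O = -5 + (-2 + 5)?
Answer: -168430*I*√2 ≈ -2.382e+5*I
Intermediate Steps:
O = -2 (O = -5 + 3 = -2)
F(E) = 1 + E (F(E) = 3 + (E - 2) = 3 + (-2 + E) = 1 + E)
d(f) = 4 - 7*f (d(f) = 4 + (-6*f - f) = 4 - 7*f)
√(d(F(-2)) - 19)*H = √((4 - 7*(1 - 2)) - 19)*(-84215) = √((4 - 7*(-1)) - 19)*(-84215) = √((4 + 7) - 19)*(-84215) = √(11 - 19)*(-84215) = √(-8)*(-84215) = (2*I*√2)*(-84215) = -168430*I*√2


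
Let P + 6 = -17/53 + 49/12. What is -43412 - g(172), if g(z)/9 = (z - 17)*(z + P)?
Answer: -59408929/212 ≈ -2.8023e+5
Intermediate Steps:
P = -1423/636 (P = -6 + (-17/53 + 49/12) = -6 + 2393/636 = -1423/636 ≈ -2.2374)
g(z) = 9*(-17 + z)*(-1423/636 + z) (g(z) = 9*((z - 17)*(z - 1423/636)) = 9*((-17 + z)*(-1423/636 + z)) = 9*(-17 + z)*(-1423/636 + z))
-43412 - g(172) = -43412 - (72573/212 + 9*172**2 - 36705/212*172) = -43412 - (72573/212 + 9*29584 - 1578315/53) = -43412 - (72573/212 + 266256 - 1578315/53) = -43412 - 1*50205585/212 = -43412 - 50205585/212 = -59408929/212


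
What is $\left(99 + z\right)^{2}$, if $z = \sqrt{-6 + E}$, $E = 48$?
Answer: $\left(99 + \sqrt{42}\right)^{2} \approx 11126.0$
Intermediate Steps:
$z = \sqrt{42}$ ($z = \sqrt{-6 + 48} = \sqrt{42} \approx 6.4807$)
$\left(99 + z\right)^{2} = \left(99 + \sqrt{42}\right)^{2}$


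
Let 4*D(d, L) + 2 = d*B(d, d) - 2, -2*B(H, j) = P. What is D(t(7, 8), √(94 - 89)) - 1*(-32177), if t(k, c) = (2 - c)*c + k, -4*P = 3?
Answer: 1029509/32 ≈ 32172.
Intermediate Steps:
P = -¾ (P = -¼*3 = -¾ ≈ -0.75000)
B(H, j) = 3/8 (B(H, j) = -½*(-¾) = 3/8)
t(k, c) = k + c*(2 - c) (t(k, c) = c*(2 - c) + k = k + c*(2 - c))
D(d, L) = -1 + 3*d/32 (D(d, L) = -½ + (d*(3/8) - 2)/4 = -½ + (3*d/8 - 2)/4 = -½ + (-2 + 3*d/8)/4 = -½ + (-½ + 3*d/32) = -1 + 3*d/32)
D(t(7, 8), √(94 - 89)) - 1*(-32177) = (-1 + 3*(7 - 1*8² + 2*8)/32) - 1*(-32177) = (-1 + 3*(7 - 1*64 + 16)/32) + 32177 = (-1 + 3*(7 - 64 + 16)/32) + 32177 = (-1 + (3/32)*(-41)) + 32177 = (-1 - 123/32) + 32177 = -155/32 + 32177 = 1029509/32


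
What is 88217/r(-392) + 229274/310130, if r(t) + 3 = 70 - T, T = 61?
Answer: 13680056927/930390 ≈ 14704.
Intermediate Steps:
r(t) = 6 (r(t) = -3 + (70 - 1*61) = -3 + (70 - 61) = -3 + 9 = 6)
88217/r(-392) + 229274/310130 = 88217/6 + 229274/310130 = 88217*(1/6) + 229274*(1/310130) = 88217/6 + 114637/155065 = 13680056927/930390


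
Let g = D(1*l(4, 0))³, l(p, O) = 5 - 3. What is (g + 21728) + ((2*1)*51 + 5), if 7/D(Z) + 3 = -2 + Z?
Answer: 589202/27 ≈ 21822.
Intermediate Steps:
l(p, O) = 2
D(Z) = 7/(-5 + Z) (D(Z) = 7/(-3 + (-2 + Z)) = 7/(-5 + Z))
g = -343/27 (g = (7/(-5 + 1*2))³ = (7/(-5 + 2))³ = (7/(-3))³ = (7*(-⅓))³ = (-7/3)³ = -343/27 ≈ -12.704)
(g + 21728) + ((2*1)*51 + 5) = (-343/27 + 21728) + ((2*1)*51 + 5) = 586313/27 + (2*51 + 5) = 586313/27 + (102 + 5) = 586313/27 + 107 = 589202/27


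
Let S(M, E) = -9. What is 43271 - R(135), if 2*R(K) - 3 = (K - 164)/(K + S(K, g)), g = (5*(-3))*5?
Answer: 10903943/252 ≈ 43270.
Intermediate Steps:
g = -75 (g = -15*5 = -75)
R(K) = 3/2 + (-164 + K)/(2*(-9 + K)) (R(K) = 3/2 + ((K - 164)/(K - 9))/2 = 3/2 + ((-164 + K)/(-9 + K))/2 = 3/2 + (-164 + K)/(2*(-9 + K)))
43271 - R(135) = 43271 - (-191 + 4*135)/(2*(-9 + 135)) = 43271 - (-191 + 540)/(2*126) = 43271 - 349/(2*126) = 43271 - 1*349/252 = 43271 - 349/252 = 10903943/252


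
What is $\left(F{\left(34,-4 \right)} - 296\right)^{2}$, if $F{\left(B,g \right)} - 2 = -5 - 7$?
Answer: $93636$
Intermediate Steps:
$F{\left(B,g \right)} = -10$ ($F{\left(B,g \right)} = 2 - 12 = -10$)
$\left(F{\left(34,-4 \right)} - 296\right)^{2} = \left(-10 - 296\right)^{2} = \left(-306\right)^{2} = 93636$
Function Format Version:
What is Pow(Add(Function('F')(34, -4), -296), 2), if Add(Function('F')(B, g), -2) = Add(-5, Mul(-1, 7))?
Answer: 93636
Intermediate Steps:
Function('F')(B, g) = -10 (Function('F')(B, g) = Add(2, Add(-5, Mul(-1, 7))) = Add(2, Add(-5, -7)) = Add(2, -12) = -10)
Pow(Add(Function('F')(34, -4), -296), 2) = Pow(Add(-10, -296), 2) = Pow(-306, 2) = 93636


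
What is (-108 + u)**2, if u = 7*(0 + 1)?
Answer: 10201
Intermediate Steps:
u = 7 (u = 7*1 = 7)
(-108 + u)**2 = (-108 + 7)**2 = (-101)**2 = 10201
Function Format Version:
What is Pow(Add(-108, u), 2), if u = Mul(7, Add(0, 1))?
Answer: 10201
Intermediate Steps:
u = 7 (u = Mul(7, 1) = 7)
Pow(Add(-108, u), 2) = Pow(Add(-108, 7), 2) = Pow(-101, 2) = 10201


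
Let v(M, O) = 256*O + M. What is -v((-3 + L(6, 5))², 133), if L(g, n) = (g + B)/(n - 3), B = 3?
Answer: -136201/4 ≈ -34050.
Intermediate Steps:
L(g, n) = (3 + g)/(-3 + n) (L(g, n) = (g + 3)/(n - 3) = (3 + g)/(-3 + n))
v(M, O) = M + 256*O
-v((-3 + L(6, 5))², 133) = -((-3 + (3 + 6)/(-3 + 5))² + 256*133) = -((-3 + 9/2)² + 34048) = -((3/2)² + 34048) = -(9/4 + 34048) = -1*136201/4 = -136201/4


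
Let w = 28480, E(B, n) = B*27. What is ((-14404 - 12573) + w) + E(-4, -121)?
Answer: 1395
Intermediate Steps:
E(B, n) = 27*B
((-14404 - 12573) + w) + E(-4, -121) = ((-14404 - 12573) + 28480) + 27*(-4) = (-26977 + 28480) - 108 = 1503 - 108 = 1395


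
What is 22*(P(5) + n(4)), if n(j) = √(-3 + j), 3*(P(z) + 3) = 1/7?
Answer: -902/21 ≈ -42.952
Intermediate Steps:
P(z) = -62/21 (P(z) = -3 + (⅓)/7 = -3 + (⅓)*(⅐) = -3 + 1/21 = -62/21)
22*(P(5) + n(4)) = 22*(-62/21 + √(-3 + 4)) = 22*(-62/21 + √1) = 22*(-62/21 + 1) = 22*(-41/21) = -902/21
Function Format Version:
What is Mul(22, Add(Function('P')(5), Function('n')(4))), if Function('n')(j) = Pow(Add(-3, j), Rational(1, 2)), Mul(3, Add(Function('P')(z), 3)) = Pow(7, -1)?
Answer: Rational(-902, 21) ≈ -42.952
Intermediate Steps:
Function('P')(z) = Rational(-62, 21) (Function('P')(z) = Add(-3, Mul(Rational(1, 3), Pow(7, -1))) = Add(-3, Mul(Rational(1, 3), Rational(1, 7))) = Add(-3, Rational(1, 21)) = Rational(-62, 21))
Mul(22, Add(Function('P')(5), Function('n')(4))) = Mul(22, Add(Rational(-62, 21), Pow(Add(-3, 4), Rational(1, 2)))) = Mul(22, Add(Rational(-62, 21), Pow(1, Rational(1, 2)))) = Mul(22, Add(Rational(-62, 21), 1)) = Mul(22, Rational(-41, 21)) = Rational(-902, 21)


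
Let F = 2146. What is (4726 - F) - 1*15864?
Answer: -13284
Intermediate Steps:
(4726 - F) - 1*15864 = (4726 - 1*2146) - 1*15864 = (4726 - 2146) - 15864 = 2580 - 15864 = -13284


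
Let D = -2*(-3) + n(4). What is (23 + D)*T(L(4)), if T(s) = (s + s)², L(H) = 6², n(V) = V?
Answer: 171072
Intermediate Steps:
L(H) = 36
T(s) = 4*s² (T(s) = (2*s)² = 4*s²)
D = 10 (D = -2*(-3) + 4 = 6 + 4 = 10)
(23 + D)*T(L(4)) = (23 + 10)*(4*36²) = 33*(4*1296) = 33*5184 = 171072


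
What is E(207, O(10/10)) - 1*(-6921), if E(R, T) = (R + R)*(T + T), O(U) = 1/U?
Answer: 7749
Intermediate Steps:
E(R, T) = 4*R*T (E(R, T) = (2*R)*(2*T) = 4*R*T)
E(207, O(10/10)) - 1*(-6921) = 4*207/(10/10) - 1*(-6921) = 4*207/(10*(⅒)) + 6921 = 4*207/1 + 6921 = 4*207*1 + 6921 = 828 + 6921 = 7749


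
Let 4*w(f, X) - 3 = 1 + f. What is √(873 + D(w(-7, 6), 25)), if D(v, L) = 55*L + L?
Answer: √2273 ≈ 47.676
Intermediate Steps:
w(f, X) = 1 + f/4 (w(f, X) = ¾ + (1 + f)/4 = ¾ + (¼ + f/4) = 1 + f/4)
D(v, L) = 56*L
√(873 + D(w(-7, 6), 25)) = √(873 + 56*25) = √(873 + 1400) = √2273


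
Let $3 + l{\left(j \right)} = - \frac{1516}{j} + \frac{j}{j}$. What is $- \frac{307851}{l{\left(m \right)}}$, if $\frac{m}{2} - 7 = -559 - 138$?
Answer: $\frac{106208595}{311} \approx 3.4151 \cdot 10^{5}$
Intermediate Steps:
$m = -1380$ ($m = 14 + 2 \left(-559 - 138\right) = 14 + 2 \left(-697\right) = 14 - 1394 = -1380$)
$l{\left(j \right)} = -2 - \frac{1516}{j}$ ($l{\left(j \right)} = -3 - \left(\frac{1516}{j} - \frac{j}{j}\right) = -3 + \left(- \frac{1516}{j} + 1\right) = -3 + \left(1 - \frac{1516}{j}\right) = -2 - \frac{1516}{j}$)
$- \frac{307851}{l{\left(m \right)}} = - \frac{307851}{-2 - \frac{1516}{-1380}} = - \frac{307851}{-2 - - \frac{379}{345}} = - \frac{307851}{-2 + \frac{379}{345}} = - \frac{307851}{- \frac{311}{345}} = \left(-307851\right) \left(- \frac{345}{311}\right) = \frac{106208595}{311}$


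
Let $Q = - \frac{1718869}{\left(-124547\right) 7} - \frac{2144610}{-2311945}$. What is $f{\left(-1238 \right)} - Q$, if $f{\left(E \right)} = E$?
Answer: $- \frac{500236417433857}{403124139481} \approx -1240.9$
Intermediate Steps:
$Q = \frac{1168732756379}{403124139481}$ ($Q = - \frac{1718869}{-871829} - - \frac{428922}{462389} = \left(-1718869\right) \left(- \frac{1}{871829}\right) + \frac{428922}{462389} = \frac{1718869}{871829} + \frac{428922}{462389} = \frac{1168732756379}{403124139481} \approx 2.8992$)
$f{\left(-1238 \right)} - Q = -1238 - \frac{1168732756379}{403124139481} = - \frac{500236417433857}{403124139481}$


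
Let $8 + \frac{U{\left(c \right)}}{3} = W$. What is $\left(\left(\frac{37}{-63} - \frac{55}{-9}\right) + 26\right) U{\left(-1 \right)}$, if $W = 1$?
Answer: $-662$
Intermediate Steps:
$U{\left(c \right)} = -21$ ($U{\left(c \right)} = -24 + 3 \cdot 1 = -24 + 3 = -21$)
$\left(\left(\frac{37}{-63} - \frac{55}{-9}\right) + 26\right) U{\left(-1 \right)} = \left(\left(\frac{37}{-63} - \frac{55}{-9}\right) + 26\right) \left(-21\right) = \left(\left(37 \left(- \frac{1}{63}\right) - - \frac{55}{9}\right) + 26\right) \left(-21\right) = \left(\left(- \frac{37}{63} + \frac{55}{9}\right) + 26\right) \left(-21\right) = \left(\frac{116}{21} + 26\right) \left(-21\right) = \frac{662}{21} \left(-21\right) = -662$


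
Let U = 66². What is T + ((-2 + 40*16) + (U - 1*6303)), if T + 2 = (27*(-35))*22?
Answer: -22101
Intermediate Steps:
U = 4356
T = -20792 (T = -2 + (27*(-35))*22 = -2 - 945*22 = -2 - 20790 = -20792)
T + ((-2 + 40*16) + (U - 1*6303)) = -20792 + ((-2 + 40*16) + (4356 - 1*6303)) = -20792 + ((-2 + 640) + (4356 - 6303)) = -20792 + (638 - 1947) = -20792 - 1309 = -22101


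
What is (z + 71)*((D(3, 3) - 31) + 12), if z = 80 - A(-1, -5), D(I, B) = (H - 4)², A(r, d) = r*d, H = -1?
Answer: 876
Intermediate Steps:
A(r, d) = d*r
D(I, B) = 25 (D(I, B) = (-1 - 4)² = (-5)² = 25)
z = 75 (z = 80 - (-5)*(-1) = 80 - 1*5 = 80 - 5 = 75)
(z + 71)*((D(3, 3) - 31) + 12) = (75 + 71)*((25 - 31) + 12) = 146*(-6 + 12) = 146*6 = 876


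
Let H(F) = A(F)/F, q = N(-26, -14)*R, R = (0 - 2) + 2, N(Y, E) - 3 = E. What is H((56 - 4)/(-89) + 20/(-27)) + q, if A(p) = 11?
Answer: -26433/3184 ≈ -8.3018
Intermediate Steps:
N(Y, E) = 3 + E
R = 0 (R = -2 + 2 = 0)
q = 0 (q = (3 - 14)*0 = -11*0 = 0)
H(F) = 11/F
H((56 - 4)/(-89) + 20/(-27)) + q = 11/((56 - 4)/(-89) + 20/(-27)) + 0 = 11/(52*(-1/89) + 20*(-1/27)) + 0 = 11/(-52/89 - 20/27) + 0 = 11/(-3184/2403) + 0 = 11*(-2403/3184) + 0 = -26433/3184 + 0 = -26433/3184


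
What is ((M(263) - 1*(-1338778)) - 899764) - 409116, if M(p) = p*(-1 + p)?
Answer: 98804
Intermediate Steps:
((M(263) - 1*(-1338778)) - 899764) - 409116 = ((263*(-1 + 263) - 1*(-1338778)) - 899764) - 409116 = ((263*262 + 1338778) - 899764) - 409116 = ((68906 + 1338778) - 899764) - 409116 = (1407684 - 899764) - 409116 = 507920 - 409116 = 98804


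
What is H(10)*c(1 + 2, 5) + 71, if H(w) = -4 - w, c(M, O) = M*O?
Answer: -139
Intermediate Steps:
H(10)*c(1 + 2, 5) + 71 = (-4 - 1*10)*((1 + 2)*5) + 71 = (-4 - 10)*(3*5) + 71 = -14*15 + 71 = -210 + 71 = -139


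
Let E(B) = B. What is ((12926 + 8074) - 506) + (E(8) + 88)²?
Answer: 29710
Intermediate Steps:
((12926 + 8074) - 506) + (E(8) + 88)² = ((12926 + 8074) - 506) + (8 + 88)² = (21000 - 506) + 96² = 20494 + 9216 = 29710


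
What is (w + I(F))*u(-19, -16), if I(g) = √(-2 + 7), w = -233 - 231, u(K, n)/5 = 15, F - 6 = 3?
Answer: -34800 + 75*√5 ≈ -34632.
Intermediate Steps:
F = 9 (F = 6 + 3 = 9)
u(K, n) = 75 (u(K, n) = 5*15 = 75)
w = -464
I(g) = √5
(w + I(F))*u(-19, -16) = (-464 + √5)*75 = -34800 + 75*√5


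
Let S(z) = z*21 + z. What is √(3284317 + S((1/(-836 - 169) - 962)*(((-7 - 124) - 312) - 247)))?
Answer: √80296952057/67 ≈ 4229.4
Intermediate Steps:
S(z) = 22*z (S(z) = 21*z + z = 22*z)
√(3284317 + S((1/(-836 - 169) - 962)*(((-7 - 124) - 312) - 247))) = √(3284317 + 22*((1/(-836 - 169) - 962)*(((-7 - 124) - 312) - 247))) = √(3284317 + 22*((1/(-1005) - 962)*((-131 - 312) - 247))) = √(3284317 + 22*((-1/1005 - 962)*(-443 - 247))) = √(3284317 + 22*(-966811/1005*(-690))) = √(3284317 + 22*(44473306/67)) = √(3284317 + 978412732/67) = √(1198461971/67) = √80296952057/67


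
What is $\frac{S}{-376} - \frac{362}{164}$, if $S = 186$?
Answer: $- \frac{20827}{7708} \approx -2.702$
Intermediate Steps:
$\frac{S}{-376} - \frac{362}{164} = \frac{186}{-376} - \frac{362}{164} = 186 \left(- \frac{1}{376}\right) - \frac{181}{82} = - \frac{93}{188} - \frac{181}{82} = - \frac{20827}{7708}$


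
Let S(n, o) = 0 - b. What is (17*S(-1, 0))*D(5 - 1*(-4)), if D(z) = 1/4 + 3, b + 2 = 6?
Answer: -221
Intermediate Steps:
b = 4 (b = -2 + 6 = 4)
S(n, o) = -4 (S(n, o) = 0 - 1*4 = 0 - 4 = -4)
D(z) = 13/4 (D(z) = 1/4 + 3 = 13/4)
(17*S(-1, 0))*D(5 - 1*(-4)) = (17*(-4))*(13/4) = -68*13/4 = -221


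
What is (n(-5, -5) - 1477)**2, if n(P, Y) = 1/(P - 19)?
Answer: 1256631601/576 ≈ 2.1817e+6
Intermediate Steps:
n(P, Y) = 1/(-19 + P)
(n(-5, -5) - 1477)**2 = (1/(-19 - 5) - 1477)**2 = (1/(-24) - 1477)**2 = (-1/24 - 1477)**2 = (-35449/24)**2 = 1256631601/576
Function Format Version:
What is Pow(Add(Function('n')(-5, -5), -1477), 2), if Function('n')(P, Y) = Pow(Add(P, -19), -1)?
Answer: Rational(1256631601, 576) ≈ 2.1817e+6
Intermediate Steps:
Function('n')(P, Y) = Pow(Add(-19, P), -1)
Pow(Add(Function('n')(-5, -5), -1477), 2) = Pow(Add(Pow(Add(-19, -5), -1), -1477), 2) = Pow(Add(Pow(-24, -1), -1477), 2) = Pow(Add(Rational(-1, 24), -1477), 2) = Pow(Rational(-35449, 24), 2) = Rational(1256631601, 576)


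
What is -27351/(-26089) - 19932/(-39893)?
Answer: 230159913/148681211 ≈ 1.5480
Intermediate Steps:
-27351/(-26089) - 19932/(-39893) = -27351*(-1/26089) - 19932*(-1/39893) = 27351/26089 + 19932/39893 = 230159913/148681211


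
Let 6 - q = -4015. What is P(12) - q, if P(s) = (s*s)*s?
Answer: -2293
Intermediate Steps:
P(s) = s³ (P(s) = s²*s = s³)
q = 4021 (q = 6 - 1*(-4015) = 6 + 4015 = 4021)
P(12) - q = 12³ - 1*4021 = 1728 - 4021 = -2293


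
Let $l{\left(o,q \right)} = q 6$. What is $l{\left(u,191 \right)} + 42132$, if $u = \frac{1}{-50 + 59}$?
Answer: $43278$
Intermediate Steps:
$u = \frac{1}{9} \approx 0.11111$
$l{\left(o,q \right)} = 6 q$
$l{\left(u,191 \right)} + 42132 = 6 \cdot 191 + 42132 = 1146 + 42132 = 43278$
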